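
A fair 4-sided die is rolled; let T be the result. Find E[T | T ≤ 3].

2

Given T ≤ 3, T is equally likely to be any of {1, 2, 3}.
E[T | T ≤ 3] = (1 + 2 + 3) / 3 = 2.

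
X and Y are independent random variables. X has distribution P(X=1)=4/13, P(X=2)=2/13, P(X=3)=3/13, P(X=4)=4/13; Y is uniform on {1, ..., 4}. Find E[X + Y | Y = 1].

46/13

P(Y = 1) = 1/4.
Summing (X+Y)·P(x,y) over outcomes with Y = 1 gives 23/26.
E[X + Y | Y = 1] = (23/26) / (1/4) = 46/13.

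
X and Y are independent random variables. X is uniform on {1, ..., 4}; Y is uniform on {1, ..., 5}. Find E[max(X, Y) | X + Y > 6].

9/2

Outcomes with X + Y > 6: (2,5), (3,4), (3,5), (4,3), (4,4), (4,5), each with probability 1/20.
E[max(X, Y) | X + Y > 6] = (5 + 4 + 5 + 4 + 4 + 5) / 6 = 9/2.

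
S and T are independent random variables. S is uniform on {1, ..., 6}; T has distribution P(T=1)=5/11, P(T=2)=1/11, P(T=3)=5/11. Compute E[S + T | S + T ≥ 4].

P(S + T ≥ 4) = 5/6.
Summing (S+T)·P(x,y) over outcomes with S + T ≥ 4 gives 335/66.
E[S + T | S + T ≥ 4] = (335/66) / (5/6) = 67/11.

67/11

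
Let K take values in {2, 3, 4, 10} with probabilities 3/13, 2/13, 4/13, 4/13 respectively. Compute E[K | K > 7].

10

P(K > 7) = 4/13.
Σ over the event: 10·4/13 = 40/13.
E[K | K > 7] = (40/13) / (4/13) = 10.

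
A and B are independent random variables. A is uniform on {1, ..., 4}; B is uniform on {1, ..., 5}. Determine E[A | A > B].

10/3

Outcomes with A > B: (2,1), (3,1), (3,2), (4,1), (4,2), (4,3), each with probability 1/20.
E[A | A > B] = (2 + 3 + 3 + 4 + 4 + 4) / 6 = 10/3.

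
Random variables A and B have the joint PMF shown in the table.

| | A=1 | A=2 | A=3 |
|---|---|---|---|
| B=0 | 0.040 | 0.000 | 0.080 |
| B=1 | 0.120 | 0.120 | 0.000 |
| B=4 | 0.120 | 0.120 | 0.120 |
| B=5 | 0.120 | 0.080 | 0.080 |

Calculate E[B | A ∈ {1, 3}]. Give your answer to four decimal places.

3.0588

P(A ∈ {1, 3}) = 0.680.
Σ B·P over the event = 0·(0.040) + 1·(0.120) + 4·(0.120) + 5·(0.120) + 0·(0.080) + 4·(0.120) + 5·(0.080) = 2.080.
E[B | A ∈ {1, 3}] = (2.080) / (0.680) = 3.0588.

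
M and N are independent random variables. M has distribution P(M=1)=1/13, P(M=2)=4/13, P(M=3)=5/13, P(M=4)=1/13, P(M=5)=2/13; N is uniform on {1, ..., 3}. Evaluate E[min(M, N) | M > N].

37/23

P(M > N) = 23/39.
Summing min(M,N)·P(x,y) over outcomes with M > N gives 37/39.
E[min(M, N) | M > N] = (37/39) / (23/39) = 37/23.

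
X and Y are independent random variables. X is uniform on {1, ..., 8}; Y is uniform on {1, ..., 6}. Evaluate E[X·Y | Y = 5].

Outcomes with Y = 5: (1,5), (2,5), (3,5), (4,5), (5,5), (6,5), (7,5), (8,5), each with probability 1/48.
E[X·Y | Y = 5] = (5 + 10 + 15 + 20 + 25 + 30 + 35 + 40) / 8 = 45/2.

45/2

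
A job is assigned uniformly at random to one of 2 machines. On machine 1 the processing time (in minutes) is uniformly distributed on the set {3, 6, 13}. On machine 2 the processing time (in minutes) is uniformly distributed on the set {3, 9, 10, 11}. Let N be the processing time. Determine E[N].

E[N | machine 1] = (3+6+13)/3 = 22/3.
E[N | machine 2] = (3+9+10+11)/4 = 33/4.
E[N] = (1/2)·(22/3) + (1/2)·(33/4) = 187/24.

187/24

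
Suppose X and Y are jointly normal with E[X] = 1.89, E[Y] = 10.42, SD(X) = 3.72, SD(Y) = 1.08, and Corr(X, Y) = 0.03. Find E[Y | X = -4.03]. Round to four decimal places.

10.3684

E[Y | X=x] = μ_Y + ρ(σ_Y/σ_X)(x − μ_X) for jointly normal variables.
E[Y | X=-4.03] = 10.42 + (0.03)·(1.08/3.72)·(-4.03 − (1.89)) = 10.42 + (0.0087097)·(-5.92) = 10.3684.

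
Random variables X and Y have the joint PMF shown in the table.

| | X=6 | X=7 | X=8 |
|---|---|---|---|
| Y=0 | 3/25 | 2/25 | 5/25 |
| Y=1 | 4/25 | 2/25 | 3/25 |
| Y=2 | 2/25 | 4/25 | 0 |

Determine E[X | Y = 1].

62/9

P(Y = 1) = 9/25.
Σ X·P over the event = 6·(4/25) + 7·(2/25) + 8·(3/25) = 62/25.
E[X | Y = 1] = (62/25) / (9/25) = 62/9.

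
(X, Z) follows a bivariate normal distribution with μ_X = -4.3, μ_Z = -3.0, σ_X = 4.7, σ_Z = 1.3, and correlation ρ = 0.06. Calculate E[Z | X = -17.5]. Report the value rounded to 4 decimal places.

E[Z | X=x] = μ_Z + ρ(σ_Z/σ_X)(x − μ_X) for jointly normal variables.
E[Z | X=-17.5] = -3.0 + (0.06)·(1.3/4.7)·(-17.5 − (-4.3)) = -3.0 + (0.016596)·(-13.2) = -3.2191.

-3.2191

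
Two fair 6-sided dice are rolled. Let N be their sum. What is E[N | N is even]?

P(N is even) = 1/2.
Σ over the event: 2·1/36 + 4·1/12 + 6·5/36 + 8·5/36 + 10·1/12 + 12·1/36 = 7/2.
E[N | N is even] = (7/2) / (1/2) = 7.

7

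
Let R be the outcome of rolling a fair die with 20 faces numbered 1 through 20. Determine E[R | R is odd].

Given R is odd, R is equally likely to be any of {1, 3, 5, 7, 9, 11, 13, 15, 17, 19}.
E[R | R is odd] = (1 + 3 + 5 + 7 + 9 + 11 + 13 + 15 + 17 + 19) / 10 = 10.

10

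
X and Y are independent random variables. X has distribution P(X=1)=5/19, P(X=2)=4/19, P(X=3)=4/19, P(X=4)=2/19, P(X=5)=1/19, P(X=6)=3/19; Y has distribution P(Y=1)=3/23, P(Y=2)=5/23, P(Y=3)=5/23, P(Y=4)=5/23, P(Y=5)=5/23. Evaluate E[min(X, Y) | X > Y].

P(X > Y) = 157/437.
Summing min(X,Y)·P(x,y) over outcomes with X > Y gives 387/437.
E[min(X, Y) | X > Y] = (387/437) / (157/437) = 387/157.

387/157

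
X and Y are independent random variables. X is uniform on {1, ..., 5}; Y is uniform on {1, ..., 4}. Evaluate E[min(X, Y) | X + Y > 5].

27/10

Outcomes with X + Y > 5: (2,4), (3,3), (3,4), (4,2), (4,3), (4,4), (5,1), (5,2), (5,3), (5,4), each with probability 1/20.
E[min(X, Y) | X + Y > 5] = (2 + 3 + 3 + 2 + 3 + 4 + 1 + 2 + 3 + 4) / 10 = 27/10.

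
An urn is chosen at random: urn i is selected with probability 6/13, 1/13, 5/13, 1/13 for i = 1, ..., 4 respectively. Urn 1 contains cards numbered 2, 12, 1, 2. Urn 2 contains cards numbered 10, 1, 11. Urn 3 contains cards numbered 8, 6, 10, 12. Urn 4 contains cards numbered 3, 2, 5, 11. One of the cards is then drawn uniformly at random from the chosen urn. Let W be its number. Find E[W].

997/156

E[W | urn 1] = (2+12+1+2)/4 = 17/4.
E[W | urn 2] = (10+1+11)/3 = 22/3.
E[W | urn 3] = (8+6+10+12)/4 = 9.
E[W | urn 4] = (3+2+5+11)/4 = 21/4.
E[W] = (6/13)·(17/4) + (1/13)·(22/3) + (5/13)·(9) + (1/13)·(21/4) = 997/156.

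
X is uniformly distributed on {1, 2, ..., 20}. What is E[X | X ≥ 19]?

39/2

Given X ≥ 19, X is equally likely to be any of {19, 20}.
E[X | X ≥ 19] = (19 + 20) / 2 = 39/2.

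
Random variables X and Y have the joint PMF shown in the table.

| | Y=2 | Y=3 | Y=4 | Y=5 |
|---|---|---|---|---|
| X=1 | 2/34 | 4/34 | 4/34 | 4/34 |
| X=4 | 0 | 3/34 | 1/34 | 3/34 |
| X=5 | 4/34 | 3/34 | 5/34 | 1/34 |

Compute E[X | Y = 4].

P(Y = 4) = 5/17.
Σ X·P over the event = 1·(4/34) + 4·(1/34) + 5·(5/34) = 33/34.
E[X | Y = 4] = (33/34) / (5/17) = 33/10.

33/10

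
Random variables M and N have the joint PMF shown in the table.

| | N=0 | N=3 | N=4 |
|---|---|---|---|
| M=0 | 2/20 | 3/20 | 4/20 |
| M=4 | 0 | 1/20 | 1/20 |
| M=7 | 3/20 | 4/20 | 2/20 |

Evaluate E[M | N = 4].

18/7

P(N = 4) = 7/20.
Σ M·P over the event = 0·(4/20) + 4·(1/20) + 7·(2/20) = 9/10.
E[M | N = 4] = (9/10) / (7/20) = 18/7.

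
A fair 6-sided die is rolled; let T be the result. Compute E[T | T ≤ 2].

Given T ≤ 2, T is equally likely to be any of {1, 2}.
E[T | T ≤ 2] = (1 + 2) / 2 = 3/2.

3/2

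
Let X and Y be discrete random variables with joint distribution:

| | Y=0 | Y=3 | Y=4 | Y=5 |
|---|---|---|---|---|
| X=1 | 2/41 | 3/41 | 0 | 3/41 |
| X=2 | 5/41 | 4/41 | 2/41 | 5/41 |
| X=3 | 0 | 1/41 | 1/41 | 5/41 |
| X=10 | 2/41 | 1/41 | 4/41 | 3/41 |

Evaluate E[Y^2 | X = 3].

150/7

P(X = 3) = 7/41.
Σ Y^2·P over the event = 9·(1/41) + 16·(1/41) + 25·(5/41) = 150/41.
E[Y^2 | X = 3] = (150/41) / (7/41) = 150/7.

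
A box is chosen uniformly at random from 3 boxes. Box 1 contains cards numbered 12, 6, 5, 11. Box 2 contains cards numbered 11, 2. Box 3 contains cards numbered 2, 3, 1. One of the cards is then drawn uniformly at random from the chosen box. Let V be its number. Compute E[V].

E[V | box 1] = (12+6+5+11)/4 = 17/2.
E[V | box 2] = (11+2)/2 = 13/2.
E[V | box 3] = (2+3+1)/3 = 2.
By the law of total expectation,
E[V] = (1/3)·(17/2) + (1/3)·(13/2) + (1/3)·(2) = 17/3.

17/3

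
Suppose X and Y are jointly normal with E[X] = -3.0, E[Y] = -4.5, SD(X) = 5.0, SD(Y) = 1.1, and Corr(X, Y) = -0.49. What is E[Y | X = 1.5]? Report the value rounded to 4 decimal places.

-4.9851

The regression of Y on X has slope ρ·σ_Y/σ_X and passes through (μ_X, μ_Y).
E[Y | X=1.5] = -4.5 + (-0.49)·(1.1/5.0)·(1.5 − (-3.0)) = -4.5 + (-0.1078)·(4.5) = -4.9851.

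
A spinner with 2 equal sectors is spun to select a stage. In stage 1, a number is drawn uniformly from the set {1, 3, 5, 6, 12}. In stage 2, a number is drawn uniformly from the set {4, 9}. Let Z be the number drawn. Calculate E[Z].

E[Z | stage 1] = (1+3+5+6+12)/5 = 27/5.
E[Z | stage 2] = (4+9)/2 = 13/2.
By the law of total expectation,
E[Z] = (1/2)·(27/5) + (1/2)·(13/2) = 119/20.

119/20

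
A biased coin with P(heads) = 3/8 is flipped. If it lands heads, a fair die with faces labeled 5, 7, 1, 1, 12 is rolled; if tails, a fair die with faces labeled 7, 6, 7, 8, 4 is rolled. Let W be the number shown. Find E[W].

E[W | heads] = (5+7+1+1+12)/5 = 26/5.
E[W | tails] = (7+6+7+8+4)/5 = 32/5.
By the law of total expectation,
E[W] = (3/8)·(26/5) + (5/8)·(32/5) = 119/20.

119/20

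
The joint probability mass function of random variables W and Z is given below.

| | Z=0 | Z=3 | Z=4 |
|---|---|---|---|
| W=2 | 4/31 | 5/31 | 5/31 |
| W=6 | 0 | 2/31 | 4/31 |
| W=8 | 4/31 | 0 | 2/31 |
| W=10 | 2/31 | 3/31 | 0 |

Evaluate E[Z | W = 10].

9/5

P(W = 10) = 5/31.
Summing Z·P(W=x,Z=y) over the conditioning event gives 9/31.
E[Z | W = 10] = (9/31) / (5/31) = 9/5.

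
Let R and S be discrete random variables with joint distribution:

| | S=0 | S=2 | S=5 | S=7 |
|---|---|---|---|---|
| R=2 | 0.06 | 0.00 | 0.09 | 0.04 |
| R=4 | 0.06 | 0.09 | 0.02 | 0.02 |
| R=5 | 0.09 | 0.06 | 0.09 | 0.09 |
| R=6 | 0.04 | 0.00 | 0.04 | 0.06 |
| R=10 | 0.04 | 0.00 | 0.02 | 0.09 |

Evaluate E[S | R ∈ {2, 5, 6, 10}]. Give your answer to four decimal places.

P(R ∈ {2, 5, 6, 10}) = 0.81.
Summing S·P(R=x,S=y) over the conditioning event gives 3.28.
E[S | R ∈ {2, 5, 6, 10}] = (3.28) / (0.81) = 4.0494.

4.0494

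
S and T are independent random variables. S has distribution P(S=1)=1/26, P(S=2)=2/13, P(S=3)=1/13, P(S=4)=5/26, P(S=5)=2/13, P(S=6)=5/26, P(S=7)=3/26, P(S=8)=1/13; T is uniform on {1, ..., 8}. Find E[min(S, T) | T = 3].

P(T = 3) = 1/8.
Summing min(S,T)·P(x,y) over outcomes with T = 3 gives 9/26.
E[min(S, T) | T = 3] = (9/26) / (1/8) = 36/13.

36/13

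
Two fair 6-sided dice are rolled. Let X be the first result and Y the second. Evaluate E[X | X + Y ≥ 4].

122/33

P(X + Y ≥ 4) = 11/12.
Summing X·P(x,y) over outcomes with X + Y ≥ 4 gives 61/18.
E[X | X + Y ≥ 4] = (61/18) / (11/12) = 122/33.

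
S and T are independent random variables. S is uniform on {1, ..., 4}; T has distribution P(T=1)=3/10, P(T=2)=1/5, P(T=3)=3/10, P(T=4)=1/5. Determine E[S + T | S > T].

79/16

P(S > T) = 2/5.
Summing (S+T)·P(x,y) over outcomes with S > T gives 79/40.
E[S + T | S > T] = (79/40) / (2/5) = 79/16.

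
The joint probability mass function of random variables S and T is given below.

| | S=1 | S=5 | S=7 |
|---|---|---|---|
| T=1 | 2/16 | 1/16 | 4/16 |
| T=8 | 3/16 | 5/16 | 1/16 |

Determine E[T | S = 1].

26/5

P(S = 1) = 5/16.
Σ T·P over the event = 1·(2/16) + 8·(3/16) = 13/8.
E[T | S = 1] = (13/8) / (5/16) = 26/5.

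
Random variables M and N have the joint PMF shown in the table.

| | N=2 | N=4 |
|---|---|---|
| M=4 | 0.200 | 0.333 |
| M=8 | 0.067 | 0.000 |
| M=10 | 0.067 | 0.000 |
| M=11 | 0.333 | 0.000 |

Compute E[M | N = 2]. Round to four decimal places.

P(N = 2) = 0.667.
Σ M·P over the event = 4·(0.200) + 8·(0.067) + 10·(0.067) + 11·(0.333) = 5.669.
E[M | N = 2] = (5.669) / (0.667) = 8.4993.

8.4993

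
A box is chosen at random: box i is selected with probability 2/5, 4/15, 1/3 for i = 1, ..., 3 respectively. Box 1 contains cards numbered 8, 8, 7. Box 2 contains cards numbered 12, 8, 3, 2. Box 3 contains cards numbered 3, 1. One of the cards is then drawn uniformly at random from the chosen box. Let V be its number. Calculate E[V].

E[V | box 1] = (8+8+7)/3 = 23/3.
E[V | box 2] = (12+8+3+2)/4 = 25/4.
E[V | box 3] = (3+1)/2 = 2.
By the law of total expectation,
E[V] = (2/5)·(23/3) + (4/15)·(25/4) + (1/3)·(2) = 27/5.

27/5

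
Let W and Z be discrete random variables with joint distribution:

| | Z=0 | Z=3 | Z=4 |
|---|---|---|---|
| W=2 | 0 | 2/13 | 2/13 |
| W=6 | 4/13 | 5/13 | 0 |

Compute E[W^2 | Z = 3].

188/7

P(Z = 3) = 7/13.
Σ W^2·P over the event = 4·(2/13) + 36·(5/13) = 188/13.
E[W^2 | Z = 3] = (188/13) / (7/13) = 188/7.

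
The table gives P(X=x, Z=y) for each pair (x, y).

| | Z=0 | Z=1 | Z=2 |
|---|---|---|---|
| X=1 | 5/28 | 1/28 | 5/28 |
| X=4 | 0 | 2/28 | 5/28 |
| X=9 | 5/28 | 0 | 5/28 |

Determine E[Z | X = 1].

P(X = 1) = 11/28.
Summing Z·P(X=x,Z=y) over the conditioning event gives 11/28.
E[Z | X = 1] = (11/28) / (11/28) = 1.

1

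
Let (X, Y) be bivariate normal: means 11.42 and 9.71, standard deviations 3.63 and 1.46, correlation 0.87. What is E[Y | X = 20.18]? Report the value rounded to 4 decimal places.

The regression of Y on X has slope ρ·σ_Y/σ_X and passes through (μ_X, μ_Y).
E[Y | X=20.18] = 9.71 + (0.87)·(1.46/3.63)·(20.18 − (11.42)) = 9.71 + (0.34992)·(8.76) = 12.7753.

12.7753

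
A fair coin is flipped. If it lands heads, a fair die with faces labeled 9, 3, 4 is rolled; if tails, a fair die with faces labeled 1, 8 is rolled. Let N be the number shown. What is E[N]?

59/12

E[N | heads] = (9+3+4)/3 = 16/3.
E[N | tails] = (1+8)/2 = 9/2.
By the law of total expectation,
E[N] = (1/2)·(16/3) + (1/2)·(9/2) = 59/12.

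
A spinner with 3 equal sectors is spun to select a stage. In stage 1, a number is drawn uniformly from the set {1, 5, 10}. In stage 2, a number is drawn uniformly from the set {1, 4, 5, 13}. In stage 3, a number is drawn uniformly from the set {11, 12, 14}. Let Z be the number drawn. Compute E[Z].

E[Z | stage 1] = (1+5+10)/3 = 16/3.
E[Z | stage 2] = (1+4+5+13)/4 = 23/4.
E[Z | stage 3] = (11+12+14)/3 = 37/3.
E[Z] = (1/3)·(16/3) + (1/3)·(23/4) + (1/3)·(37/3) = 281/36.

281/36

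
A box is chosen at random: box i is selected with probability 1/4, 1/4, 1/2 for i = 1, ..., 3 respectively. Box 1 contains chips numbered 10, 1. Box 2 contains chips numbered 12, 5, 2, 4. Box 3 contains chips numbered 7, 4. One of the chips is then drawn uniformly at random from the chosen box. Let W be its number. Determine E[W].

89/16

E[W | box 1] = (10+1)/2 = 11/2.
E[W | box 2] = (12+5+2+4)/4 = 23/4.
E[W | box 3] = (7+4)/2 = 11/2.
By the law of total expectation,
E[W] = (1/4)·(11/2) + (1/4)·(23/4) + (1/2)·(11/2) = 89/16.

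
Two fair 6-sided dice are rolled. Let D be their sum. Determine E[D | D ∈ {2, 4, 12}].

P(D ∈ {2, 4, 12}) = 5/36.
Σ over the event: 2·1/36 + 4·1/12 + 12·1/36 = 13/18.
E[D | D ∈ {2, 4, 12}] = (13/18) / (5/36) = 26/5.

26/5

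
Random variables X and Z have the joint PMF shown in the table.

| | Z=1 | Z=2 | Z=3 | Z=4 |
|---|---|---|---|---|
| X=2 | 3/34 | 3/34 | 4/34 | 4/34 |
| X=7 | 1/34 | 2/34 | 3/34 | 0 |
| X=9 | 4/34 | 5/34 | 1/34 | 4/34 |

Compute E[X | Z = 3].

P(Z = 3) = 4/17.
Σ X·P over the event = 2·(4/34) + 7·(3/34) + 9·(1/34) = 19/17.
E[X | Z = 3] = (19/17) / (4/17) = 19/4.

19/4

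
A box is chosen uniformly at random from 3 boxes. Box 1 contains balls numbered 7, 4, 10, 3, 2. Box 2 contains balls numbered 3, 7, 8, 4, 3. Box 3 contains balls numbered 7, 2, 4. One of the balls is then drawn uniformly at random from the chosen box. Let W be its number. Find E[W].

E[W | box 1] = (7+4+10+3+2)/5 = 26/5.
E[W | box 2] = (3+7+8+4+3)/5 = 5.
E[W | box 3] = (7+2+4)/3 = 13/3.
By the law of total expectation,
E[W] = (1/3)·(26/5) + (1/3)·(5) + (1/3)·(13/3) = 218/45.

218/45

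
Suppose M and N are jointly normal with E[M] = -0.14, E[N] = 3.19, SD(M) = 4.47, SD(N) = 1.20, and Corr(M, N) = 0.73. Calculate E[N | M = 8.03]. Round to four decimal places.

The regression of N on M has slope ρ·σ_N/σ_M and passes through (μ_M, μ_N).
E[N | M=8.03] = 3.19 + (0.73)·(1.20/4.47)·(8.03 − (-0.14)) = 3.19 + (0.19597)·(8.17) = 4.7911.

4.7911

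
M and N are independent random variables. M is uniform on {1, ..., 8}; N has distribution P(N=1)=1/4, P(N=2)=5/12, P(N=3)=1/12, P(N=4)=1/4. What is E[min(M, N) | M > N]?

P(M > N) = 17/24.
Summing min(M,N)·P(x,y) over outcomes with M > N gives 3/2.
E[min(M, N) | M > N] = (3/2) / (17/24) = 36/17.

36/17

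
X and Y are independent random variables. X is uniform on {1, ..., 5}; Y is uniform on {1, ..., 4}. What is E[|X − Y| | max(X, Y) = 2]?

Outcomes with max(X, Y) = 2: (1,2), (2,1), (2,2), each with probability 1/20.
E[|X − Y| | max(X, Y) = 2] = (1 + 1 + 0) / 3 = 2/3.

2/3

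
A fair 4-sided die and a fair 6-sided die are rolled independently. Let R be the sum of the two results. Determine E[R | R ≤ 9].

134/23

P(R ≤ 9) = 23/24.
Σ over the event: 2·1/24 + 3·1/12 + 4·1/8 + 5·1/6 + 6·1/6 + 7·1/6 + 8·1/8 + 9·1/12 = 67/12.
E[R | R ≤ 9] = (67/12) / (23/24) = 134/23.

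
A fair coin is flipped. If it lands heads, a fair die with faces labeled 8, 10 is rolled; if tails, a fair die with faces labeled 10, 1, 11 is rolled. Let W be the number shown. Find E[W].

E[W | heads] = (8+10)/2 = 9.
E[W | tails] = (10+1+11)/3 = 22/3.
E[W] = (1/2)·(9) + (1/2)·(22/3) = 49/6.

49/6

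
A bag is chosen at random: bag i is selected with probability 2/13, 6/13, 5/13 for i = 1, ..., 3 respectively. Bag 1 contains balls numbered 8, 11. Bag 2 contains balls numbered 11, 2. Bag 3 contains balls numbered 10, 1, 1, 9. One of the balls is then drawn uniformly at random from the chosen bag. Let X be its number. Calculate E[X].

337/52

E[X | bag 1] = (8+11)/2 = 19/2.
E[X | bag 2] = (11+2)/2 = 13/2.
E[X | bag 3] = (10+1+1+9)/4 = 21/4.
E[X] = (2/13)·(19/2) + (6/13)·(13/2) + (5/13)·(21/4) = 337/52.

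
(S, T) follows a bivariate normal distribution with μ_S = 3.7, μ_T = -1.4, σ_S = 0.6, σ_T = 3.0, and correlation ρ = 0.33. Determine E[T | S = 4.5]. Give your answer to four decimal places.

The regression of T on S has slope ρ·σ_T/σ_S and passes through (μ_S, μ_T).
E[T | S=4.5] = -1.4 + (0.33)·(3.0/0.6)·(4.5 − (3.7)) = -1.4 + (1.65)·(0.8) = -0.0800.

-0.0800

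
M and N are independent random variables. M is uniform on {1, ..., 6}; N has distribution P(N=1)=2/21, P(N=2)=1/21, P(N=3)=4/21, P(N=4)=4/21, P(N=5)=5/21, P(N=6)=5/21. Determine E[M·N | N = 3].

P(N = 3) = 4/21.
Summing MN·P(x,y) over outcomes with N = 3 gives 2.
E[M·N | N = 3] = (2) / (4/21) = 21/2.

21/2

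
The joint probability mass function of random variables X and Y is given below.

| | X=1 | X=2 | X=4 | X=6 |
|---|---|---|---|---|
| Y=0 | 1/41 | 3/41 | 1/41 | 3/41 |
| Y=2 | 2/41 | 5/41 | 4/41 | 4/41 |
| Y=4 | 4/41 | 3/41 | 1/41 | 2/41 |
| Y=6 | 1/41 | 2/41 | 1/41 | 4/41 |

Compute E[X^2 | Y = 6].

169/8

P(Y = 6) = 8/41.
Summing X^2·P(X=x,Y=y) over the conditioning event gives 169/41.
E[X^2 | Y = 6] = (169/41) / (8/41) = 169/8.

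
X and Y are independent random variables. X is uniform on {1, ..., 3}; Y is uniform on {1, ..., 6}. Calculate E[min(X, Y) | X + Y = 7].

2

P(X + Y = 7) = 1/6.
Summing min(X,Y)·P(x,y) over outcomes with X + Y = 7 gives 1/3.
E[min(X, Y) | X + Y = 7] = (1/3) / (1/6) = 2.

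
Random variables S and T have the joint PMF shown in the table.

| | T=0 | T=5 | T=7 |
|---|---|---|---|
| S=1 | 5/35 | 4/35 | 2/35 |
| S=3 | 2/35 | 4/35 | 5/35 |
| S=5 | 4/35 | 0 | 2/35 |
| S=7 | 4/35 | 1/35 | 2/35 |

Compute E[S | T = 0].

P(T = 0) = 3/7.
Summing S·P(S=x,T=y) over the conditioning event gives 59/35.
E[S | T = 0] = (59/35) / (3/7) = 59/15.

59/15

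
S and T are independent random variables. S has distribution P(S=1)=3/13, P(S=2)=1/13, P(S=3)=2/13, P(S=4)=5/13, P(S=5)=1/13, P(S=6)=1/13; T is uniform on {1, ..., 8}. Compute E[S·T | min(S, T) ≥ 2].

P(min(S, T) ≥ 2) = 35/52.
Summing ST·P(x,y) over outcomes with min(S, T) ≥ 2 gives 105/8.
E[S·T | min(S, T) ≥ 2] = (105/8) / (35/52) = 39/2.

39/2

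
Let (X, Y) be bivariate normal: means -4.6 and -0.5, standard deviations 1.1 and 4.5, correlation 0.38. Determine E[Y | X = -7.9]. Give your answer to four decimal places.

For a bivariate normal, E[Y | X=x] = μ_Y + ρ·(σ_Y/σ_X)·(x − μ_X).
E[Y | X=-7.9] = -0.5 + (0.38)·(4.5/1.1)·(-7.9 − (-4.6)) = -0.5 + (1.55455)·(-3.3) = -5.6300.

-5.6300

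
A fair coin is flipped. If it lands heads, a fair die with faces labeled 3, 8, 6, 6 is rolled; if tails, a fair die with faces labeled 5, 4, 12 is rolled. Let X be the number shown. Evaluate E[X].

E[X | heads] = (3+8+6+6)/4 = 23/4.
E[X | tails] = (5+4+12)/3 = 7.
By the law of total expectation,
E[X] = (1/2)·(23/4) + (1/2)·(7) = 51/8.

51/8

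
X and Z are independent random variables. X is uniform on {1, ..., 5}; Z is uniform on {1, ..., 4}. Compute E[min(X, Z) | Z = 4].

14/5

P(Z = 4) = 1/4.
Summing min(X,Z)·P(x,y) over outcomes with Z = 4 gives 7/10.
E[min(X, Z) | Z = 4] = (7/10) / (1/4) = 14/5.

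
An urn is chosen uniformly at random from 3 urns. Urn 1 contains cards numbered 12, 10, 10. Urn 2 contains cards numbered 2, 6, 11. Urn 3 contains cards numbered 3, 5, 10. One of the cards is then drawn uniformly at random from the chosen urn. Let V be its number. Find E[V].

E[V | urn 1] = (12+10+10)/3 = 32/3.
E[V | urn 2] = (2+6+11)/3 = 19/3.
E[V | urn 3] = (3+5+10)/3 = 6.
E[V] = (1/3)·(32/3) + (1/3)·(19/3) + (1/3)·(6) = 23/3.

23/3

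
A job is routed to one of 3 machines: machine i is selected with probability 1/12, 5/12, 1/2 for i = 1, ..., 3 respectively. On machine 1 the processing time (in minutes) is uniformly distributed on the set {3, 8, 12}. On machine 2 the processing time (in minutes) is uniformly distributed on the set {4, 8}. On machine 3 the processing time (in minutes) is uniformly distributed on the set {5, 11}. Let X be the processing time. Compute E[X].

257/36

E[X | machine 1] = (3+8+12)/3 = 23/3.
E[X | machine 2] = (4+8)/2 = 6.
E[X | machine 3] = (5+11)/2 = 8.
By the law of total expectation,
E[X] = (1/12)·(23/3) + (5/12)·(6) + (1/2)·(8) = 257/36.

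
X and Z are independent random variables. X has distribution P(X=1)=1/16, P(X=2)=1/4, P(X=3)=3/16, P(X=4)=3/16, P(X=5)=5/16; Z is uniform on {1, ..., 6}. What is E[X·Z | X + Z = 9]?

P(X + Z = 9) = 11/96.
Summing XZ·P(x,y) over outcomes with X + Z = 9 gives 107/48.
E[X·Z | X + Z = 9] = (107/48) / (11/96) = 214/11.

214/11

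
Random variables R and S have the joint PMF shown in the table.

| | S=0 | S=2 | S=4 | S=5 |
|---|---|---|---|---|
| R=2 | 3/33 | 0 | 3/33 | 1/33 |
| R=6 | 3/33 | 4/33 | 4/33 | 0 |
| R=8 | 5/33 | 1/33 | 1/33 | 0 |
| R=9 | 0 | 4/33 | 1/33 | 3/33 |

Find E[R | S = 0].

P(S = 0) = 1/3.
Σ R·P over the event = 2·(3/33) + 6·(3/33) + 8·(5/33) = 64/33.
E[R | S = 0] = (64/33) / (1/3) = 64/11.

64/11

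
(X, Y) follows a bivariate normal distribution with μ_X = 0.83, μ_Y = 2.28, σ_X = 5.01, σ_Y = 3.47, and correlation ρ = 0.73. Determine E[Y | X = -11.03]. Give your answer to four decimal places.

-3.7165

For a bivariate normal, E[Y | X=x] = μ_Y + ρ·(σ_Y/σ_X)·(x − μ_X).
E[Y | X=-11.03] = 2.28 + (0.73)·(3.47/5.01)·(-11.03 − (0.83)) = 2.28 + (0.50561)·(-11.86) = -3.7165.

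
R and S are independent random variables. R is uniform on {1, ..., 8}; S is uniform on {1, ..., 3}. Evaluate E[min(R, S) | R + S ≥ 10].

Outcomes with R + S ≥ 10: (7,3), (8,2), (8,3), each with probability 1/24.
E[min(R, S) | R + S ≥ 10] = (3 + 2 + 3) / 3 = 8/3.

8/3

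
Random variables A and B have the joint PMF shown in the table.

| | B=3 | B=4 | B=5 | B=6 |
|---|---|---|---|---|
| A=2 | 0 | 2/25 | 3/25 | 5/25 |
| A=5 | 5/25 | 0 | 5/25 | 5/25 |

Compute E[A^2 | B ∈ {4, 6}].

51/4

P(B ∈ {4, 6}) = 12/25.
Σ A^2·P over the event = 4·(2/25) + 4·(5/25) + 25·(5/25) = 153/25.
E[A^2 | B ∈ {4, 6}] = (153/25) / (12/25) = 51/4.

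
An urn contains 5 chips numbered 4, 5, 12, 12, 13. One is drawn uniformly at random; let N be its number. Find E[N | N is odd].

P(N is odd) = 2/5.
Σ over the event: 5·1/5 + 13·1/5 = 18/5.
E[N | N is odd] = (18/5) / (2/5) = 9.

9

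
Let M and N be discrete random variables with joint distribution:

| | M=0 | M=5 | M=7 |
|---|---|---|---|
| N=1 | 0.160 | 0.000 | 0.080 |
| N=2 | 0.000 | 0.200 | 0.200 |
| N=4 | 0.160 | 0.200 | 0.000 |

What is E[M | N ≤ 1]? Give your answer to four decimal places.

P(N ≤ 1) = 0.240.
Σ M·P over the event = 0·(0.160) + 7·(0.080) = 0.560.
E[M | N ≤ 1] = (0.560) / (0.240) = 2.3333.

2.3333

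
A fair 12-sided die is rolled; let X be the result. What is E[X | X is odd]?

6

Given X is odd, X is equally likely to be any of {1, 3, 5, 7, 9, 11}.
E[X | X is odd] = (1 + 3 + 5 + 7 + 9 + 11) / 6 = 6.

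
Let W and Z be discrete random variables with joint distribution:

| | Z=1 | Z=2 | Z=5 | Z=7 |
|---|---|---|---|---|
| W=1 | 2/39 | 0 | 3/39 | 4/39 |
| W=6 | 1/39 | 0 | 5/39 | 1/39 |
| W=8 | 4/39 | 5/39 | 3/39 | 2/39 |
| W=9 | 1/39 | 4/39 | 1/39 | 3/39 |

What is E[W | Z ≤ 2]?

P(Z ≤ 2) = 17/39.
Σ W·P over the event = 1·(2/39) + 6·(1/39) + 8·(4/39) + 8·(5/39) + 9·(1/39) + 9·(4/39) = 125/39.
E[W | Z ≤ 2] = (125/39) / (17/39) = 125/17.

125/17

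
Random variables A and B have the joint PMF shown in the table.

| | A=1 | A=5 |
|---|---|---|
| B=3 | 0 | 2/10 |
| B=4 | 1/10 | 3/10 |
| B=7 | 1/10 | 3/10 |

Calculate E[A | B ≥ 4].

4

P(B ≥ 4) = 4/5.
Σ A·P over the event = 1·(1/10) + 1·(1/10) + 5·(3/10) + 5·(3/10) = 16/5.
E[A | B ≥ 4] = (16/5) / (4/5) = 4.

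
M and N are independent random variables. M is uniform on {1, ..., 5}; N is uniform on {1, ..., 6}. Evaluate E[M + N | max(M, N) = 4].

P(max(M, N) = 4) = 7/30.
Summing (M+N)·P(x,y) over outcomes with max(M, N) = 4 gives 22/15.
E[M + N | max(M, N) = 4] = (22/15) / (7/30) = 44/7.

44/7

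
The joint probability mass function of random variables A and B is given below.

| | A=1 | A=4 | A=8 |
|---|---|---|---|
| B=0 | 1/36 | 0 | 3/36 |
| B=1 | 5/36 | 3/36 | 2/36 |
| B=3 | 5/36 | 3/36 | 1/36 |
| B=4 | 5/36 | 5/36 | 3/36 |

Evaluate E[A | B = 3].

P(B = 3) = 1/4.
Σ A·P over the event = 1·(5/36) + 4·(3/36) + 8·(1/36) = 25/36.
E[A | B = 3] = (25/36) / (1/4) = 25/9.

25/9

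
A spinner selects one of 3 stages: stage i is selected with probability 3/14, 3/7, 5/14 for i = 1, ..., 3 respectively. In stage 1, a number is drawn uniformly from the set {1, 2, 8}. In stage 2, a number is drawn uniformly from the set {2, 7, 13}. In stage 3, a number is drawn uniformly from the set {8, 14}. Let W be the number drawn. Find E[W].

E[W | stage 1] = (1+2+8)/3 = 11/3.
E[W | stage 2] = (2+7+13)/3 = 22/3.
E[W | stage 3] = (8+14)/2 = 11.
By the law of total expectation,
E[W] = (3/14)·(11/3) + (3/7)·(22/3) + (5/14)·(11) = 55/7.

55/7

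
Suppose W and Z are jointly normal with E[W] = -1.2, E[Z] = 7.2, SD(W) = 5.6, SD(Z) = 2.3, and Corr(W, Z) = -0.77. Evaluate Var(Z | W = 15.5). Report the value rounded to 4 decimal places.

2.1536

Var(Z | W=x) = (1 − ρ²)·σ_Z².
Var(Z | W=15.5) = (2.3)²·(1 − (-0.77)²) = 5.29·0.4071 = 2.1536.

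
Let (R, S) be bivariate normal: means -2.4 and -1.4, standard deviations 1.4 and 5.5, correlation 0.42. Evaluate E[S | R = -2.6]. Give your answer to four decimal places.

-1.7300

For a bivariate normal, E[S | R=x] = μ_S + ρ·(σ_S/σ_R)·(x − μ_R).
E[S | R=-2.6] = -1.4 + (0.42)·(5.5/1.4)·(-2.6 − (-2.4)) = -1.4 + (1.65)·(-0.2) = -1.7300.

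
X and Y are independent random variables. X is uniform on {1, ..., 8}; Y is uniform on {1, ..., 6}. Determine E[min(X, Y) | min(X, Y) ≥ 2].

24/7

P(min(X, Y) ≥ 2) = 35/48.
Summing min(X,Y)·P(x,y) over outcomes with min(X, Y) ≥ 2 gives 5/2.
E[min(X, Y) | min(X, Y) ≥ 2] = (5/2) / (35/48) = 24/7.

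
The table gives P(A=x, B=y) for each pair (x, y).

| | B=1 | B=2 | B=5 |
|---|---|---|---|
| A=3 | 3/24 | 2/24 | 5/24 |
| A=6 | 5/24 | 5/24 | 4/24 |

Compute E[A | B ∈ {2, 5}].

P(B ∈ {2, 5}) = 2/3.
Σ A·P over the event = 3·(2/24) + 3·(5/24) + 6·(5/24) + 6·(4/24) = 25/8.
E[A | B ∈ {2, 5}] = (25/8) / (2/3) = 75/16.

75/16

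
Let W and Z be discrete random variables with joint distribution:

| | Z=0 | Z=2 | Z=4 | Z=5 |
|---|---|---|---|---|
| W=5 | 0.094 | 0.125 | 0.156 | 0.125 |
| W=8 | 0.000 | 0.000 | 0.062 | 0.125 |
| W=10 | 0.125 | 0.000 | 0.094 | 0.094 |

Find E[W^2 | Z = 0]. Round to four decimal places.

P(Z = 0) = 0.219.
Σ W^2·P over the event = 25·(0.094) + 100·(0.125) = 14.850.
E[W^2 | Z = 0] = (14.850) / (0.219) = 67.8082.

67.8082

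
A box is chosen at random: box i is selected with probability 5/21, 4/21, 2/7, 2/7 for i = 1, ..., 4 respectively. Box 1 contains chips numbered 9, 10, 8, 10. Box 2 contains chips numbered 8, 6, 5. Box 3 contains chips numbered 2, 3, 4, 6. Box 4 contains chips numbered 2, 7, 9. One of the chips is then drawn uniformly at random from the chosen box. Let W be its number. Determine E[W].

223/36

E[W | box 1] = (9+10+8+10)/4 = 37/4.
E[W | box 2] = (8+6+5)/3 = 19/3.
E[W | box 3] = (2+3+4+6)/4 = 15/4.
E[W | box 4] = (2+7+9)/3 = 6.
E[W] = (5/21)·(37/4) + (4/21)·(19/3) + (2/7)·(15/4) + (2/7)·(6) = 223/36.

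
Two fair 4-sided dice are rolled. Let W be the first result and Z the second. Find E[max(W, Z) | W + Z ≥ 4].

P(W + Z ≥ 4) = 13/16.
Summing max(W,Z)·P(x,y) over outcomes with W + Z ≥ 4 gives 45/16.
E[max(W, Z) | W + Z ≥ 4] = (45/16) / (13/16) = 45/13.

45/13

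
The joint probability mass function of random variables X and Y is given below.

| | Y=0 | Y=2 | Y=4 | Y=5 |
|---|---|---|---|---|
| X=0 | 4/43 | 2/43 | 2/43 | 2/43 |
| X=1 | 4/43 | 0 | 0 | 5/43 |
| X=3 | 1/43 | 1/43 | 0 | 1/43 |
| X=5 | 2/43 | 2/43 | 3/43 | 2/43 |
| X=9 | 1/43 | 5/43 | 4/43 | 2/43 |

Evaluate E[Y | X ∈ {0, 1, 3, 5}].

80/31

P(X ∈ {0, 1, 3, 5}) = 31/43.
Summing Y·P(X=x,Y=y) over the conditioning event gives 80/43.
E[Y | X ∈ {0, 1, 3, 5}] = (80/43) / (31/43) = 80/31.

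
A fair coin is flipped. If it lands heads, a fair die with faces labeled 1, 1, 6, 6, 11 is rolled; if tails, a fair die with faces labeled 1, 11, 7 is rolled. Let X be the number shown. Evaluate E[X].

17/3

E[X | heads] = (1+1+6+6+11)/5 = 5.
E[X | tails] = (1+11+7)/3 = 19/3.
By the law of total expectation,
E[X] = (1/2)·(5) + (1/2)·(19/3) = 17/3.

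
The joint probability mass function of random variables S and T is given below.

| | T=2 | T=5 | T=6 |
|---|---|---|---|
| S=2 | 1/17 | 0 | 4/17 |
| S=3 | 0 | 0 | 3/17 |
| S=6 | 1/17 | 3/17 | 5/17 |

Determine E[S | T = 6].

P(T = 6) = 12/17.
Σ S·P over the event = 2·(4/17) + 3·(3/17) + 6·(5/17) = 47/17.
E[S | T = 6] = (47/17) / (12/17) = 47/12.

47/12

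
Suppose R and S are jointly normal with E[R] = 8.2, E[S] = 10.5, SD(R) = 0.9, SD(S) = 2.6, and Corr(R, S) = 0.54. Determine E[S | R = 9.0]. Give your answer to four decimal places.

The regression of S on R has slope ρ·σ_S/σ_R and passes through (μ_R, μ_S).
E[S | R=9.0] = 10.5 + (0.54)·(2.6/0.9)·(9.0 − (8.2)) = 10.5 + (1.56)·(0.8) = 11.7480.

11.7480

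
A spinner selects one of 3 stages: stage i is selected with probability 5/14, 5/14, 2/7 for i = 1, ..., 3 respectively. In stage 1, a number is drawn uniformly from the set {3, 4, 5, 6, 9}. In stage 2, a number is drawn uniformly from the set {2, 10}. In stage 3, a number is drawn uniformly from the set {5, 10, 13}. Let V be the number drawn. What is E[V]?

283/42

E[V | stage 1] = (3+4+5+6+9)/5 = 27/5.
E[V | stage 2] = (2+10)/2 = 6.
E[V | stage 3] = (5+10+13)/3 = 28/3.
By the law of total expectation,
E[V] = (5/14)·(27/5) + (5/14)·(6) + (2/7)·(28/3) = 283/42.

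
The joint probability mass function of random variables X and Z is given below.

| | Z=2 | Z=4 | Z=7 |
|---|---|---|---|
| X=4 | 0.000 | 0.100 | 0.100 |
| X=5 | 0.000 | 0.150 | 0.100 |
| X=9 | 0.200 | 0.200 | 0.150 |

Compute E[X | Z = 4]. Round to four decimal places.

P(Z = 4) = 0.450.
Σ X·P over the event = 4·(0.100) + 5·(0.150) + 9·(0.200) = 2.950.
E[X | Z = 4] = (2.950) / (0.450) = 6.5556.

6.5556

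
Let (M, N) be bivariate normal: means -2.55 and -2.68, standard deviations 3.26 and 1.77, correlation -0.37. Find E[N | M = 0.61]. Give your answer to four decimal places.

The regression of N on M has slope ρ·σ_N/σ_M and passes through (μ_M, μ_N).
E[N | M=0.61] = -2.68 + (-0.37)·(1.77/3.26)·(0.61 − (-2.55)) = -2.68 + (-0.20089)·(3.16) = -3.3148.

-3.3148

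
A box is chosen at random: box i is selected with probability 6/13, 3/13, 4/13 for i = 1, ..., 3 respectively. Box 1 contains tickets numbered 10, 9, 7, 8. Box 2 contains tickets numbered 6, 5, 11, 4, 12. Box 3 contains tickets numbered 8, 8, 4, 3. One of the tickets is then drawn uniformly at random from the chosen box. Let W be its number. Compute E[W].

484/65

E[W | box 1] = (10+9+7+8)/4 = 17/2.
E[W | box 2] = (6+5+11+4+12)/5 = 38/5.
E[W | box 3] = (8+8+4+3)/4 = 23/4.
By the law of total expectation,
E[W] = (6/13)·(17/2) + (3/13)·(38/5) + (4/13)·(23/4) = 484/65.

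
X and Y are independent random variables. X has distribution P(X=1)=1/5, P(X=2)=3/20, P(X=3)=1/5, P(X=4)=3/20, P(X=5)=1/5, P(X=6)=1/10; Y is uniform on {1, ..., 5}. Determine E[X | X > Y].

103/23

P(X > Y) = 23/50.
Summing X·P(x,y) over outcomes with X > Y gives 103/50.
E[X | X > Y] = (103/50) / (23/50) = 103/23.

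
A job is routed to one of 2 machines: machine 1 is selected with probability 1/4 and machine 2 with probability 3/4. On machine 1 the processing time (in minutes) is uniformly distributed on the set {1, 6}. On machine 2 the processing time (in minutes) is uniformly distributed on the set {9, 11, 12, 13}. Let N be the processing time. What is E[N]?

149/16

E[N | machine 1] = (1+6)/2 = 7/2.
E[N | machine 2] = (9+11+12+13)/4 = 45/4.
By the law of total expectation,
E[N] = (1/4)·(7/2) + (3/4)·(45/4) = 149/16.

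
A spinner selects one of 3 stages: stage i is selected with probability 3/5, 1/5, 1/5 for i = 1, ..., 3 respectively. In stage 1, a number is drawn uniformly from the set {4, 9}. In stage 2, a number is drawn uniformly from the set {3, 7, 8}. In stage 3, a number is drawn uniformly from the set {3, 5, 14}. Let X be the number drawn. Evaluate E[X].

E[X | stage 1] = (4+9)/2 = 13/2.
E[X | stage 2] = (3+7+8)/3 = 6.
E[X | stage 3] = (3+5+14)/3 = 22/3.
E[X] = (3/5)·(13/2) + (1/5)·(6) + (1/5)·(22/3) = 197/30.

197/30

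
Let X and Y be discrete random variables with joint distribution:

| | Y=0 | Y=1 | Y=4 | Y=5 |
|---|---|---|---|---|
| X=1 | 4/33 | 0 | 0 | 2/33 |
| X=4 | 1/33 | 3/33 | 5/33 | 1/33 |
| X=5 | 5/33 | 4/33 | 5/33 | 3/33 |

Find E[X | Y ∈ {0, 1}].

65/17

P(Y ∈ {0, 1}) = 17/33.
Σ X·P over the event = 1·(4/33) + 4·(1/33) + 4·(3/33) + 5·(5/33) + 5·(4/33) = 65/33.
E[X | Y ∈ {0, 1}] = (65/33) / (17/33) = 65/17.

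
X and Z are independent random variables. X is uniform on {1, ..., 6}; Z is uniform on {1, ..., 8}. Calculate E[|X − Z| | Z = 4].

3/2

Outcomes with Z = 4: (1,4), (2,4), (3,4), (4,4), (5,4), (6,4), each with probability 1/48.
E[|X − Z| | Z = 4] = (3 + 2 + 1 + 0 + 1 + 2) / 6 = 3/2.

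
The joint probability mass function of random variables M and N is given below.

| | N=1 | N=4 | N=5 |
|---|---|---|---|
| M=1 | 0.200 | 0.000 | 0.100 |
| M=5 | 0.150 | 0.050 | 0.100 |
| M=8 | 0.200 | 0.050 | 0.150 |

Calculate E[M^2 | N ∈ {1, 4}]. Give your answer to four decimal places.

32.6154

P(N ∈ {1, 4}) = 0.650.
Σ M^2·P over the event = 1·(0.200) + 25·(0.150) + 25·(0.050) + 64·(0.200) + 64·(0.050) = 21.200.
E[M^2 | N ∈ {1, 4}] = (21.200) / (0.650) = 32.6154.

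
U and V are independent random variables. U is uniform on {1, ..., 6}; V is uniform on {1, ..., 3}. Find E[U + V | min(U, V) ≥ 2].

P(min(U, V) ≥ 2) = 5/9.
Summing (U+V)·P(x,y) over outcomes with min(U, V) ≥ 2 gives 65/18.
E[U + V | min(U, V) ≥ 2] = (65/18) / (5/9) = 13/2.

13/2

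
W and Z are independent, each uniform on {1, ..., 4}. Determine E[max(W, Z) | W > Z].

10/3

Outcomes with W > Z: (2,1), (3,1), (3,2), (4,1), (4,2), (4,3), each with probability 1/16.
E[max(W, Z) | W > Z] = (2 + 3 + 3 + 4 + 4 + 4) / 6 = 10/3.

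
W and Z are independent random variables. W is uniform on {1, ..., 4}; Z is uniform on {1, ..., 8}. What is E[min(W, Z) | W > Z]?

Outcomes with W > Z: (2,1), (3,1), (3,2), (4,1), (4,2), (4,3), each with probability 1/32.
E[min(W, Z) | W > Z] = (1 + 1 + 2 + 1 + 2 + 3) / 6 = 5/3.

5/3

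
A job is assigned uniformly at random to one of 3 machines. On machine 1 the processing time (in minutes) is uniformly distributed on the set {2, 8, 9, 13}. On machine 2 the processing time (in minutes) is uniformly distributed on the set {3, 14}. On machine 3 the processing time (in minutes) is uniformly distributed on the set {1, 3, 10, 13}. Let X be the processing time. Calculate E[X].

E[X | machine 1] = (2+8+9+13)/4 = 8.
E[X | machine 2] = (3+14)/2 = 17/2.
E[X | machine 3] = (1+3+10+13)/4 = 27/4.
E[X] = (1/3)·(8) + (1/3)·(17/2) + (1/3)·(27/4) = 31/4.

31/4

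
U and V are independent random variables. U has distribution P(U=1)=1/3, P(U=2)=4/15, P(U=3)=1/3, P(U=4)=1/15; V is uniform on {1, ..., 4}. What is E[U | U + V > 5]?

P(U + V > 5) = 17/60.
Summing U·P(x,y) over outcomes with U + V > 5 gives 5/6.
E[U | U + V > 5] = (5/6) / (17/60) = 50/17.

50/17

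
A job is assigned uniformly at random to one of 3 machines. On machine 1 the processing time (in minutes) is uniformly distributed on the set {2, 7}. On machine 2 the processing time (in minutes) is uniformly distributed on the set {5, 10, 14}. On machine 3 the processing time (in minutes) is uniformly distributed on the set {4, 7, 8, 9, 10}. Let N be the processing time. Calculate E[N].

653/90

E[N | machine 1] = (2+7)/2 = 9/2.
E[N | machine 2] = (5+10+14)/3 = 29/3.
E[N | machine 3] = (4+7+8+9+10)/5 = 38/5.
E[N] = (1/3)·(9/2) + (1/3)·(29/3) + (1/3)·(38/5) = 653/90.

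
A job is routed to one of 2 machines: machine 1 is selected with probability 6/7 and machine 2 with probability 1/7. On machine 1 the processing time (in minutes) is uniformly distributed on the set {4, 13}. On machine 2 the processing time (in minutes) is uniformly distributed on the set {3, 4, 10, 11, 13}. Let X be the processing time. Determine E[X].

296/35

E[X | machine 1] = (4+13)/2 = 17/2.
E[X | machine 2] = (3+4+10+11+13)/5 = 41/5.
By the law of total expectation,
E[X] = (6/7)·(17/2) + (1/7)·(41/5) = 296/35.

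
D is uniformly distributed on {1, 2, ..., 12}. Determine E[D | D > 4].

17/2

Given D > 4, D is equally likely to be any of {5, 6, 7, 8, 9, 10, 11, 12}.
E[D | D > 4] = (5 + 6 + 7 + 8 + 9 + 10 + 11 + 12) / 8 = 17/2.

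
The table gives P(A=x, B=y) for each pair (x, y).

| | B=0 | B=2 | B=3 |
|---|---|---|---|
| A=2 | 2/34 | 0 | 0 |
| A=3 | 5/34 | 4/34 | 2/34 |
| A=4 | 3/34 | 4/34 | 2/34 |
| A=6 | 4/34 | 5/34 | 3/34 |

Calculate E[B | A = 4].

P(A = 4) = 9/34.
Summing B·P(A=x,B=y) over the conditioning event gives 7/17.
E[B | A = 4] = (7/17) / (9/34) = 14/9.

14/9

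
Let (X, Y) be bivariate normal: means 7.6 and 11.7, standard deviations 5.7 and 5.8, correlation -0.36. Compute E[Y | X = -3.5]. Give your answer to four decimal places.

E[Y | X=x] = μ_Y + ρ(σ_Y/σ_X)(x − μ_X) for jointly normal variables.
E[Y | X=-3.5] = 11.7 + (-0.36)·(5.8/5.7)·(-3.5 − (7.6)) = 11.7 + (-0.366316)·(-11.1) = 15.7661.

15.7661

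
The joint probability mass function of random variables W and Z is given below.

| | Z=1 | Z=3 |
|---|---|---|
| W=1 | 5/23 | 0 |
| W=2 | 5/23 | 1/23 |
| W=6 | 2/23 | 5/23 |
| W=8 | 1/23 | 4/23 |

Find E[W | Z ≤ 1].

P(Z ≤ 1) = 13/23.
Σ W·P over the event = 1·(5/23) + 2·(5/23) + 6·(2/23) + 8·(1/23) = 35/23.
E[W | Z ≤ 1] = (35/23) / (13/23) = 35/13.

35/13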